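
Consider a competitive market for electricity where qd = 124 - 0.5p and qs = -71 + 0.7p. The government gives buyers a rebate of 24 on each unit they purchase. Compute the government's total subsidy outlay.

Pre-subsidy: 124 - 0.5p = -71 + 0.7p gives p* = 162.5, q* = 42.75.
With the rebate, buyers effectively pay pb = ps − 24, where ps is the price sellers receive.
Demand in terms of ps becomes qd = 124 − 0.5(ps − 24) = 136 - 0.5ps. Setting this equal to supply: 136 - 0.5ps = -71 + 0.7ps, so ps = 172.5.
Buyers pay pb = 172.5 − 24 = 148.5; q' = -71 + 0.7·172.5 = 49.75.
Government outlay = subsidy × quantity = 24 × 49.75 = 1194.

Government cost = 1194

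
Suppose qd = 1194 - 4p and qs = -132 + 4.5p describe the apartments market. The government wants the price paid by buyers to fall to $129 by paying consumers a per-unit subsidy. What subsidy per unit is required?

At a buyer price of 129, quantity demanded is 1194 − 4·129 = 678.
Sellers supply 678 only when they receive ps with -132 + 4.5·ps = 678, i.e. ps = 180.
s = ps − pb = 180 − 129 = 51.

Required subsidy s = $51 per unit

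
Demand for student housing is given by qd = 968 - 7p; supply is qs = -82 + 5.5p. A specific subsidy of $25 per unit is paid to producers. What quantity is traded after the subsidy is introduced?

Pre-subsidy: 968 - 7p = -82 + 5.5p gives p* = 84, q* = 380.
With the subsidy, sellers receive ps = pb + 25 for each unit, where pb is the price buyers pay.
Supply in terms of pb becomes qs = -82 + 5.5(pb + 25) = 55.5 + 5.5pb. Setting this equal to demand: 968 - 7pb = 55.5 + 5.5pb, so pb = 73.
Sellers receive ps = 73 + 25 = 98; q' = 968 − 7·73 = 457.

q' = 457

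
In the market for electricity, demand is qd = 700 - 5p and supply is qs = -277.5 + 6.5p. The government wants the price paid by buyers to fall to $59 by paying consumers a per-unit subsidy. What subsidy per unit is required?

Required subsidy s = $46 per unit

At a buyer price of 59, quantity demanded is 700 − 5·59 = 405.
Sellers supply 405 only when they receive ps with -277.5 + 6.5·ps = 405, i.e. ps = 105.
s = ps − pb = 105 − 59 = 46.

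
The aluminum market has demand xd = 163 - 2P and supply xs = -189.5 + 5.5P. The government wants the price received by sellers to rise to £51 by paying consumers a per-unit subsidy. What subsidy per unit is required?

Required subsidy s = £15 per unit

At a seller price of 51, quantity supplied is -189.5 + 5.5·51 = 91.
Buyers absorb 91 only when they pay Pb with 163 − 2·Pb = 91, i.e. Pb = 36.
s = Ps − Pb = 51 − 36 = 15.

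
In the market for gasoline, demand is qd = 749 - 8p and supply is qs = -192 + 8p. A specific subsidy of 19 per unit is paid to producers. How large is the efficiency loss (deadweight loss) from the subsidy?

Pre-subsidy: 749 - 8p = -192 + 8p gives p* = 58.8125, q* = 278.5.
With the subsidy, sellers receive ps = pb + 19 for each unit, where pb is the price buyers pay.
Supply in terms of pb becomes qs = -192 + 8(pb + 19) = -40 + 8pb. Setting this equal to demand: 749 - 8pb = -40 + 8pb, so pb = 49.3125.
Sellers receive ps = 49.3125 + 19 = 68.3125; q' = 749 − 8·49.3125 = 354.5.
The subsidy expands output by 354.5 − 278.5 = 76 past the efficient level; on those units the gap between marginal cost and willingness to pay runs from 0 up to 19.
DWL = ½ × 19 × 76 = 722.

Deadweight loss = 722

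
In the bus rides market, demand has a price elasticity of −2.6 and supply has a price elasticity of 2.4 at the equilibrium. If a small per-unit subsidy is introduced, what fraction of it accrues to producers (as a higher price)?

Producer share = 0.52

For a small subsidy around the equilibrium, the benefit split depends on the relative slopes, which at a point are proportional to the elasticities.
Buyer share = εs/(εs + |εd|) = 2.4/(2.4 + 2.6) = 0.48; seller share = |εd|/(εs + |εd|) = 0.52.
So producers capture 0.52 of the subsidy.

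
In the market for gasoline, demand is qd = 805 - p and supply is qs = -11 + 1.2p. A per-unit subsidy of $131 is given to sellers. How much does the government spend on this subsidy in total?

Pre-subsidy: 805 - p = -11 + 1.2p gives p* = 4080/11, q* = 4775/11.
With the subsidy, sellers receive ps = pb + 131 for each unit, where pb is the price buyers pay.
Supply in terms of pb becomes qs = -11 + 1.2(pb + 131) = 146.2 + 1.2pb. Setting this equal to demand: 805 - pb = 146.2 + 1.2pb, so pb = 3294/11.
Sellers receive ps = 3294/11 + 131 = 4735/11; q' = 805 − 1·(3294/11) = 5561/11.
Government outlay = subsidy × quantity = 131 × 5561/11 = 728491/11.

Government cost = 728491/11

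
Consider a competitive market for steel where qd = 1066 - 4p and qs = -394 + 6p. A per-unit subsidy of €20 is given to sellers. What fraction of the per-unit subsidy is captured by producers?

Pre-subsidy: 1066 - 4p = -394 + 6p gives p* = 146, q* = 482.
With the subsidy, sellers receive ps = pb + 20 for each unit, where pb is the price buyers pay.
Supply in terms of pb becomes qs = -394 + 6(pb + 20) = -274 + 6pb. Setting this equal to demand: 1066 - 4pb = -274 + 6pb, so pb = 134.
Sellers receive ps = 134 + 20 = 154; q' = 1066 − 4·134 = 530.
Buyers' price falls by p* − pb = 146 − 134 = 12; sellers' price rises by ps − p* = 154 − 146 = 8.
So producers capture 8/20 = 0.4 of each unit of subsidy.

Producer share = 0.4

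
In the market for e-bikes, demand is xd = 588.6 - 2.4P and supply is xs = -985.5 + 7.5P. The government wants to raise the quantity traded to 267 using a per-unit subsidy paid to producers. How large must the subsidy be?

Required subsidy s = 33 per unit

At x = 267, invert demand for the buyer price: Pb = (588.6 − 267)/2.4 = 134; invert supply for the seller price: Ps = (267 − (-985.5))/7.5 = 167.
The subsidy must fill the gap: s = Ps − Pb = 167 − 134 = 33.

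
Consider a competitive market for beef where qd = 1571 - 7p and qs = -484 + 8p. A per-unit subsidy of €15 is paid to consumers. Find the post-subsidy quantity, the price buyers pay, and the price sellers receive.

Pre-subsidy: 1571 - 7p = -484 + 8p gives p* = 137, q* = 612.
With the rebate, buyers effectively pay pb = ps − 15, where ps is the price sellers receive.
Demand in terms of ps becomes qd = 1571 − 7(ps − 15) = 1676 - 7ps. Setting this equal to supply: 1676 - 7ps = -484 + 8ps, so ps = 144.
Buyers pay pb = 144 − 15 = 129; q' = -484 + 8·144 = 668.

q' = 668; buyers pay €129; sellers receive €144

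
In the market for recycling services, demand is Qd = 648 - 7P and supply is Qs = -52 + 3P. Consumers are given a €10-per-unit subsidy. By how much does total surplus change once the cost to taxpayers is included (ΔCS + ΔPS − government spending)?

Pre-subsidy: 648 - 7P = -52 + 3P gives P* = 70, Q* = 158.
With the rebate, buyers effectively pay Pb = Ps − 10, where Ps is the price sellers receive.
Demand in terms of Ps becomes Qd = 648 − 7(Ps − 10) = 718 - 7Ps. Setting this equal to supply: 718 - 7Ps = -52 + 3Ps, so Ps = 77.
Buyers pay Pb = 77 − 10 = 67; Q' = -52 + 3·77 = 179.
ΔCS = ½(158 + 179)(70 − 67) = 505.5; ΔPS = ½(158 + 179)(77 − 70) = 1179.5.
Government spending = 10 × 179 = 1790.
Net change = 505.5 + 1179.5 − 1790 = -105. The loss equals the DWL triangle ½·10·21.

Net change in total surplus = -€105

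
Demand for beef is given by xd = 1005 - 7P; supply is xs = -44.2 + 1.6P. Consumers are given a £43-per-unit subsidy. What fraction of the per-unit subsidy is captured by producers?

Producer share = 35/43

Pre-subsidy: 1005 - 7P = -44.2 + 1.6P gives P* = 122, x* = 151.
With the rebate, buyers effectively pay Pb = Ps − 43, where Ps is the price sellers receive.
Demand in terms of Ps becomes xd = 1005 − 7(Ps − 43) = 1306 - 7Ps. Setting this equal to supply: 1306 - 7Ps = -44.2 + 1.6Ps, so Ps = 157.
Buyers pay Pb = 157 − 43 = 114; x' = -44.2 + 1.6·157 = 207.
Buyers' price falls by P* − Pb = 122 − 114 = 8; sellers' price rises by Ps − P* = 157 − 122 = 35.
So producers capture 35/43 = 35/43 of each unit of subsidy.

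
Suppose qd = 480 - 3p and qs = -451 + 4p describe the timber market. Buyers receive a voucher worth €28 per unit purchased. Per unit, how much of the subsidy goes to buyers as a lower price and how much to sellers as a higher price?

Buyers gain €16 per unit; sellers gain €12 per unit

Pre-subsidy: 480 - 3p = -451 + 4p gives p* = 133, q* = 81.
With the rebate, buyers effectively pay pb = ps − 28, where ps is the price sellers receive.
Demand in terms of ps becomes qd = 480 − 3(ps − 28) = 564 - 3ps. Setting this equal to supply: 564 - 3ps = -451 + 4ps, so ps = 145.
Buyers pay pb = 145 − 28 = 117; q' = -451 + 4·145 = 129.
Buyers' price falls by p* − pb = 133 − 117 = 16; sellers' price rises by ps − p* = 145 − 133 = 12.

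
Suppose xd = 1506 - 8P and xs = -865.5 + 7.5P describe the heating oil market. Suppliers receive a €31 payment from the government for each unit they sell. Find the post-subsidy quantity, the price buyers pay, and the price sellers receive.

Pre-subsidy: 1506 - 8P = -865.5 + 7.5P gives P* = 153, x* = 282.
With the subsidy, sellers receive Ps = Pb + 31 for each unit, where Pb is the price buyers pay.
Supply in terms of Pb becomes xs = -865.5 + 7.5(Pb + 31) = -633 + 7.5Pb. Setting this equal to demand: 1506 - 8Pb = -633 + 7.5Pb, so Pb = 138.
Sellers receive Ps = 138 + 31 = 169; x' = 1506 − 8·138 = 402.

x' = 402; buyers pay €138; sellers receive €169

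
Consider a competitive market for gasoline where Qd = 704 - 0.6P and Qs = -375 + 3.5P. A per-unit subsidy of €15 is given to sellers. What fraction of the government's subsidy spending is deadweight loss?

Pre-subsidy: 704 - 0.6P = -375 + 3.5P gives P* = 10790/41, Q* = 22390/41.
With the subsidy, sellers receive Ps = Pb + 15 for each unit, where Pb is the price buyers pay.
Supply in terms of Pb becomes Qs = -375 + 3.5(Pb + 15) = -322.5 + 3.5Pb. Setting this equal to demand: 704 - 0.6Pb = -322.5 + 3.5Pb, so Pb = 10265/41.
Sellers receive Ps = 10265/41 + 15 = 10880/41; Q' = 704 − 0.6·(10265/41) = 22705/41.
ΔCS = ½(22390/41 + 22705/41)(10790/41 − 10265/41) = 23674875/3362; ΔPS = ½(22390/41 + 22705/41)(10880/41 − 10790/41) = 2029275/1681.
Government spending = 15 × 22705/41 = 340575/41.
DWL = ½ × 15 × (22705/41 − 22390/41) = 4725/82; fraction = (4725/82) / (340575/41) = 63/9082.

DWL / government spending = 63/9082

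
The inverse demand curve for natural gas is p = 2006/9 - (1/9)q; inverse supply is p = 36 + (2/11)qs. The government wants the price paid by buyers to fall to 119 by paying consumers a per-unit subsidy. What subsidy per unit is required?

Required subsidy s = 87 per unit

At a buyer price of 119, quantity demanded is 2006 − 9·119 = 935.
Sellers supply 935 only when they receive ps = 36 + (2/11)·935 = 206.
s = ps − pb = 206 − 119 = 87.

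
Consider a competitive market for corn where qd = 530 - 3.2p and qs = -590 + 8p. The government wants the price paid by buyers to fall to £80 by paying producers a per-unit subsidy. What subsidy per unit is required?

At a buyer price of 80, quantity demanded is 530 − 3.2·80 = 274.
Sellers supply 274 only when they receive ps with -590 + 8·ps = 274, i.e. ps = 108.
s = ps − pb = 108 − 80 = 28.

Required subsidy s = £28 per unit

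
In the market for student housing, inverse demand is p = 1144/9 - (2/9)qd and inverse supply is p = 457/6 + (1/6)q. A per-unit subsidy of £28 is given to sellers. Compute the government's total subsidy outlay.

Pre-subsidy: 1144/9 - (2/9)q = 457/6 + (1/6)q gives q* = 131 and p* = 98.
With the subsidy, sellers receive ps = pb + 28 for each unit, where pb is the price buyers pay.
On the curves, pb = 1144/9 - (2/9)q and ps = 457/6 + (1/6)q; the wedge ps − pb = 28 gives 457/6 + (1/6)q − (1144/9 - (2/9)q) = 28, so q' = 203.
Then pb = 1144/9 − (2/9)·203 = 82 and ps = 457/6 + (1/6)·203 = 110.
Government outlay = subsidy × quantity = 28 × 203 = 5684.

Government cost = £5684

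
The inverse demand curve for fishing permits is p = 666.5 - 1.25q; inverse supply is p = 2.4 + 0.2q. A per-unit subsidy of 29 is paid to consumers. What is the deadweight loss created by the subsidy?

Pre-subsidy: 666.5 - 1.25q = 2.4 + 0.2q gives q* = 458 and p* = 94.
With the rebate, buyers effectively pay pb = ps − 29, where ps is the price sellers receive.
On the curves, pb = 666.5 - 1.25q and ps = 2.4 + 0.2q; the wedge ps − pb = 29 gives 2.4 + 0.2q − (666.5 - 1.25q) = 29, so q' = 478.
Then pb = 666.5 − 1.25·478 = 69 and ps = 2.4 + 0.2·478 = 98.
The subsidy expands output by 478 − 458 = 20 past the efficient level; on those units the gap between marginal cost and willingness to pay runs from 0 up to 29.
DWL = ½ × 29 × 20 = 290.

Deadweight loss = 290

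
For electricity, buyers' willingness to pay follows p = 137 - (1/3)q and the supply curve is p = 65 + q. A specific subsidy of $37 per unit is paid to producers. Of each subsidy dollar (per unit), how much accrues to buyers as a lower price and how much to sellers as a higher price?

Buyers gain $9.25 per unit; sellers gain $27.75 per unit

Pre-subsidy: 137 - (1/3)q = 65 + q gives q* = 54 and p* = 119.
With the subsidy, sellers receive ps = pb + 37 for each unit, where pb is the price buyers pay.
On the curves, pb = 137 - (1/3)q and ps = 65 + q; the wedge ps − pb = 37 gives 65 + q − (137 - (1/3)q) = 37, so q' = 81.75.
Then pb = 137 − (1/3)·81.75 = 109.75 and ps = 65 + 1·81.75 = 146.75.
Buyers' price falls by p* − pb = 119 − 109.75 = 9.25; sellers' price rises by ps − p* = 146.75 − 119 = 27.75.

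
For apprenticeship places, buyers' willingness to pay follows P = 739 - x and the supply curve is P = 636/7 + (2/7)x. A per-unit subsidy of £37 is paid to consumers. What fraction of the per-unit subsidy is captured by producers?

Pre-subsidy: 739 - x = 636/7 + (2/7)x gives x* = 4537/9 and P* = 2114/9.
With the rebate, buyers effectively pay Pb = Ps − 37, where Ps is the price sellers receive.
On the curves, Pb = 739 - x and Ps = 636/7 + (2/7)x; the wedge Ps − Pb = 37 gives 636/7 + (2/7)x − (739 - x) = 37, so x' = 4796/9.
Then Pb = 739 − 1·(4796/9) = 1855/9 and Ps = 636/7 + (2/7)·(4796/9) = 2188/9.
Buyers' price falls by P* − Pb = 2114/9 − 1855/9 = 259/9; sellers' price rises by Ps − P* = 2188/9 − 2114/9 = 74/9.
So producers capture (74/9)/37 = 2/9 of each unit of subsidy.

Producer share = 2/9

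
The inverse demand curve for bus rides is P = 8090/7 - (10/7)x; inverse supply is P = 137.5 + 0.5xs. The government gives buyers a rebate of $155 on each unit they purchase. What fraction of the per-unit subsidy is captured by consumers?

Pre-subsidy: 8090/7 - (10/7)x = 137.5 + 0.5x gives x* = 14255/27 and P* = 10840/27.
With the rebate, buyers effectively pay Pb = Ps − 155, where Ps is the price sellers receive.
On the curves, Pb = 8090/7 - (10/7)x and Ps = 137.5 + 0.5x; the wedge Ps − Pb = 155 gives 137.5 + 0.5x − (8090/7 - (10/7)x) = 155, so x' = 1825/3.
Then Pb = 8090/7 − (10/7)·(1825/3) = 860/3 and Ps = 137.5 + 0.5·(1825/3) = 1325/3.
Buyers' price falls by P* − Pb = 10840/27 − 860/3 = 3100/27; sellers' price rises by Ps − P* = 1325/3 − 10840/27 = 1085/27.
So consumers capture (3100/27)/155 = 20/27 of each unit of subsidy.

Consumer share = 20/27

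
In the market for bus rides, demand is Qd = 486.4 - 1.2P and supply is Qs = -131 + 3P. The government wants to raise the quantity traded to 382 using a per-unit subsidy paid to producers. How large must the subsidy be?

Required subsidy s = 84 per unit

At Q = 382, invert demand for the buyer price: Pb = (486.4 − 382)/1.2 = 87; invert supply for the seller price: Ps = (382 − (-131))/3 = 171.
The subsidy must fill the gap: s = Ps − Pb = 171 − 87 = 84.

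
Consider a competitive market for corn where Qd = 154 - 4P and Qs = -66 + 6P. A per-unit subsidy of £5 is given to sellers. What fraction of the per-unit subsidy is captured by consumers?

Pre-subsidy: 154 - 4P = -66 + 6P gives P* = 22, Q* = 66.
With the subsidy, sellers receive Ps = Pb + 5 for each unit, where Pb is the price buyers pay.
Supply in terms of Pb becomes Qs = -66 + 6(Pb + 5) = -36 + 6Pb. Setting this equal to demand: 154 - 4Pb = -36 + 6Pb, so Pb = 19.
Sellers receive Ps = 19 + 5 = 24; Q' = 154 − 4·19 = 78.
Buyers' price falls by P* − Pb = 22 − 19 = 3; sellers' price rises by Ps − P* = 24 − 22 = 2.
So consumers capture 3/5 = 0.6 of each unit of subsidy.

Consumer share = 0.6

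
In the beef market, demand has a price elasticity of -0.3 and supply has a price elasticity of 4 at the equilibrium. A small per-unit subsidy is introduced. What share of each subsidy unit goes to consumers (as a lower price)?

Consumer share = 40/43

For a small subsidy around the equilibrium, the benefit split depends on the relative slopes, which at a point are proportional to the elasticities.
Buyer share = εs/(εs + |εd|) = 4/(4 + 0.3) = 40/43; seller share = |εd|/(εs + |εd|) = 3/43.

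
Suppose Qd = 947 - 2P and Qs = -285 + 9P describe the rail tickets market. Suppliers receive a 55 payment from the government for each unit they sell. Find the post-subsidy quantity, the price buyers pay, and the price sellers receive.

Pre-subsidy: 947 - 2P = -285 + 9P gives P* = 112, Q* = 723.
With the subsidy, sellers receive Ps = Pb + 55 for each unit, where Pb is the price buyers pay.
Supply in terms of Pb becomes Qs = -285 + 9(Pb + 55) = 210 + 9Pb. Setting this equal to demand: 947 - 2Pb = 210 + 9Pb, so Pb = 67.
Sellers receive Ps = 67 + 55 = 122; Q' = 947 − 2·67 = 813.

Q' = 813; buyers pay 67; sellers receive 122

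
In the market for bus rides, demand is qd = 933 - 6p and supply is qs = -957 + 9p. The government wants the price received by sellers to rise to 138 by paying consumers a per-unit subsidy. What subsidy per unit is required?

Required subsidy s = 30 per unit

At a seller price of 138, quantity supplied is -957 + 9·138 = 285.
Buyers absorb 285 only when they pay pb with 933 − 6·pb = 285, i.e. pb = 108.
s = ps − pb = 138 − 108 = 30.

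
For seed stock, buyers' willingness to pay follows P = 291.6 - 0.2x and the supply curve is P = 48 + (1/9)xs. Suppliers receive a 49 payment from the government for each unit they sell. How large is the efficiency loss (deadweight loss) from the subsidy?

Pre-subsidy: 291.6 - 0.2x = 48 + (1/9)x gives x* = 783 and P* = 135.
With the subsidy, sellers receive Ps = Pb + 49 for each unit, where Pb is the price buyers pay.
On the curves, Pb = 291.6 - 0.2x and Ps = 48 + (1/9)x; the wedge Ps − Pb = 49 gives 48 + (1/9)x − (291.6 - 0.2x) = 49, so x' = 940.5.
Then Pb = 291.6 − 0.2·940.5 = 103.5 and Ps = 48 + (1/9)·940.5 = 152.5.
The subsidy expands output by 940.5 − 783 = 157.5 past the efficient level; on those units the gap between marginal cost and willingness to pay runs from 0 up to 49.
DWL = ½ × 49 × 157.5 = 3858.75.

Deadweight loss = 3858.75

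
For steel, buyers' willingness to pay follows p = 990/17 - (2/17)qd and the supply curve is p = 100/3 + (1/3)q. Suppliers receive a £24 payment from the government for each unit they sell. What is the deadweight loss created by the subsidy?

Pre-subsidy: 990/17 - (2/17)q = 100/3 + (1/3)q gives q* = 1270/23 and p* = 1190/23.
With the subsidy, sellers receive ps = pb + 24 for each unit, where pb is the price buyers pay.
On the curves, pb = 990/17 - (2/17)q and ps = 100/3 + (1/3)q; the wedge ps − pb = 24 gives 100/3 + (1/3)q − (990/17 - (2/17)q) = 24, so q' = 2494/23.
Then pb = 990/17 − (2/17)·(2494/23) = 1046/23 and ps = 100/3 + (1/3)·(2494/23) = 1598/23.
The subsidy expands output by 2494/23 − 1270/23 = 1224/23 past the efficient level; on those units the gap between marginal cost and willingness to pay runs from 0 up to 24.
DWL = ½ × 24 × 1224/23 = 14688/23.

Deadweight loss = 14688/23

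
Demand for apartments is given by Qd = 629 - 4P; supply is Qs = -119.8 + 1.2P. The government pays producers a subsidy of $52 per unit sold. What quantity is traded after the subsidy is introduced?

Pre-subsidy: 629 - 4P = -119.8 + 1.2P gives P* = 144, Q* = 53.
With the subsidy, sellers receive Ps = Pb + 52 for each unit, where Pb is the price buyers pay.
Supply in terms of Pb becomes Qs = -119.8 + 1.2(Pb + 52) = -57.4 + 1.2Pb. Setting this equal to demand: 629 - 4Pb = -57.4 + 1.2Pb, so Pb = 132.
Sellers receive Ps = 132 + 52 = 184; Q' = 629 − 4·132 = 101.

Q' = 101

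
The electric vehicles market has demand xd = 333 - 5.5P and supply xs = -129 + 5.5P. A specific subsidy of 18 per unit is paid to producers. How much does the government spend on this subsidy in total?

Government cost = 2727

Pre-subsidy: 333 - 5.5P = -129 + 5.5P gives P* = 42, x* = 102.
With the subsidy, sellers receive Ps = Pb + 18 for each unit, where Pb is the price buyers pay.
Supply in terms of Pb becomes xs = -129 + 5.5(Pb + 18) = -30 + 5.5Pb. Setting this equal to demand: 333 - 5.5Pb = -30 + 5.5Pb, so Pb = 33.
Sellers receive Ps = 33 + 18 = 51; x' = 333 − 5.5·33 = 151.5.
Government outlay = subsidy × quantity = 18 × 151.5 = 2727.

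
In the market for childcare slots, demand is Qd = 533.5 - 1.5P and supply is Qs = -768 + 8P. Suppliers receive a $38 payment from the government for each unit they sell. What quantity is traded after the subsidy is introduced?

Pre-subsidy: 533.5 - 1.5P = -768 + 8P gives P* = 137, Q* = 328.
With the subsidy, sellers receive Ps = Pb + 38 for each unit, where Pb is the price buyers pay.
Supply in terms of Pb becomes Qs = -768 + 8(Pb + 38) = -464 + 8Pb. Setting this equal to demand: 533.5 - 1.5Pb = -464 + 8Pb, so Pb = 105.
Sellers receive Ps = 105 + 38 = 143; Q' = 533.5 − 1.5·105 = 376.

Q' = 376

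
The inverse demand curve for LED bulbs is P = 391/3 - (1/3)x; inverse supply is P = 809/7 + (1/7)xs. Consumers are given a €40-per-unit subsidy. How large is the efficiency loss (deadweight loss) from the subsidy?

Deadweight loss = €1680

Pre-subsidy: 391/3 - (1/3)x = 809/7 + (1/7)x gives x* = 31 and P* = 120.
With the rebate, buyers effectively pay Pb = Ps − 40, where Ps is the price sellers receive.
On the curves, Pb = 391/3 - (1/3)x and Ps = 809/7 + (1/7)x; the wedge Ps − Pb = 40 gives 809/7 + (1/7)x − (391/3 - (1/3)x) = 40, so x' = 115.
Then Pb = 391/3 − (1/3)·115 = 92 and Ps = 809/7 + (1/7)·115 = 132.
The subsidy expands output by 115 − 31 = 84 past the efficient level; on those units the gap between marginal cost and willingness to pay runs from 0 up to 40.
DWL = ½ × 40 × 84 = 1680.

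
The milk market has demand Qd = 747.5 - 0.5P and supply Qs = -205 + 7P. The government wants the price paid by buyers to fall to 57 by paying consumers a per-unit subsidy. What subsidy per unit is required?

At a buyer price of 57, quantity demanded is 747.5 − 0.5·57 = 719.
Sellers supply 719 only when they receive Ps with -205 + 7·Ps = 719, i.e. Ps = 132.
s = Ps − Pb = 132 − 57 = 75.

Required subsidy s = 75 per unit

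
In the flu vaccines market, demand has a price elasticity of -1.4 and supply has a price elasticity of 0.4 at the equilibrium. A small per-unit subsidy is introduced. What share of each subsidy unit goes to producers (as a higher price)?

Producer share = 7/9

For a small subsidy around the equilibrium, the benefit split depends on the relative slopes, which at a point are proportional to the elasticities.
Buyer share = εs/(εs + |εd|) = 0.4/(0.4 + 1.4) = 2/9; seller share = |εd|/(εs + |εd|) = 7/9.
So producers capture 7/9 of the subsidy.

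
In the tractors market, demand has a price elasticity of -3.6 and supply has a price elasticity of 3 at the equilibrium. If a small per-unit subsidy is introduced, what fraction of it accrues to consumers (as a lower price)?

Consumer share = 5/11

For a small subsidy around the equilibrium, the benefit split depends on the relative slopes, which at a point are proportional to the elasticities.
Buyer share = εs/(εs + |εd|) = 3/(3 + 3.6) = 5/11; seller share = |εd|/(εs + |εd|) = 6/11.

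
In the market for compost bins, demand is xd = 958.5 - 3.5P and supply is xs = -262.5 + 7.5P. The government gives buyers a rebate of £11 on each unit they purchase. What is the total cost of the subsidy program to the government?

Government cost = £6558.75

Pre-subsidy: 958.5 - 3.5P = -262.5 + 7.5P gives P* = 111, x* = 570.
With the rebate, buyers effectively pay Pb = Ps − 11, where Ps is the price sellers receive.
Demand in terms of Ps becomes xd = 958.5 − 3.5(Ps − 11) = 997 - 3.5Ps. Setting this equal to supply: 997 - 3.5Ps = -262.5 + 7.5Ps, so Ps = 114.5.
Buyers pay Pb = 114.5 − 11 = 103.5; x' = -262.5 + 7.5·114.5 = 596.25.
Government outlay = subsidy × quantity = 11 × 596.25 = 6558.75.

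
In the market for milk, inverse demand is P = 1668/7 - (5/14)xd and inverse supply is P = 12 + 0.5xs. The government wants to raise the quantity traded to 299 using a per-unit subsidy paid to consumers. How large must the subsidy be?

Required subsidy s = 30 per unit

At x = 299, from the demand curve buyers pay Pb = 1668/7 − (5/14)·299 = 131.5; from the supply curve sellers need Ps = 12 + 0.5·299 = 161.5.
The subsidy must fill the gap: s = Ps − Pb = 161.5 − 131.5 = 30.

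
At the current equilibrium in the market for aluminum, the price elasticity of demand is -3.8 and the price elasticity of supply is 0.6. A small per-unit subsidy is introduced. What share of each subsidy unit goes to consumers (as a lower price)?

For a small subsidy around the equilibrium, the benefit split depends on the relative slopes, which at a point are proportional to the elasticities.
Buyer share = εs/(εs + |εd|) = 0.6/(0.6 + 3.8) = 3/22; seller share = |εd|/(εs + |εd|) = 19/22.

Consumer share = 3/22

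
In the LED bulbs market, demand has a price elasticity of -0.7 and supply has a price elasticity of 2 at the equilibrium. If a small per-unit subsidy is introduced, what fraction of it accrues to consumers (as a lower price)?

For a small subsidy around the equilibrium, the benefit split depends on the relative slopes, which at a point are proportional to the elasticities.
Buyer share = εs/(εs + |εd|) = 2/(2 + 0.7) = 20/27; seller share = |εd|/(εs + |εd|) = 7/27.

Consumer share = 20/27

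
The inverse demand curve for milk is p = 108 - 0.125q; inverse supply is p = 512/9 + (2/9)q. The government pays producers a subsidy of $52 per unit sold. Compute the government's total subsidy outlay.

Pre-subsidy: 108 - 0.125q = 512/9 + (2/9)q gives q* = 147.2 and p* = 89.6.
With the subsidy, sellers receive ps = pb + 52 for each unit, where pb is the price buyers pay.
On the curves, pb = 108 - 0.125q and ps = 512/9 + (2/9)q; the wedge ps − pb = 52 gives 512/9 + (2/9)q − (108 - 0.125q) = 52, so q' = 296.96.
Then pb = 108 − 0.125·296.96 = 70.88 and ps = 512/9 + (2/9)·296.96 = 122.88.
Government outlay = subsidy × quantity = 52 × 296.96 = 15441.92.

Government cost = $15441.92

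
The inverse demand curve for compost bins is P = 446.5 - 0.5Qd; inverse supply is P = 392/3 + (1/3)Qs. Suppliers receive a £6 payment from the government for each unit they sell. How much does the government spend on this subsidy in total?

Government cost = £2317.2

Pre-subsidy: 446.5 - 0.5Q = 392/3 + (1/3)Q gives Q* = 379 and P* = 257.
With the subsidy, sellers receive Ps = Pb + 6 for each unit, where Pb is the price buyers pay.
On the curves, Pb = 446.5 - 0.5Q and Ps = 392/3 + (1/3)Q; the wedge Ps − Pb = 6 gives 392/3 + (1/3)Q − (446.5 - 0.5Q) = 6, so Q' = 386.2.
Then Pb = 446.5 − 0.5·386.2 = 253.4 and Ps = 392/3 + (1/3)·386.2 = 259.4.
Government outlay = subsidy × quantity = 6 × 386.2 = 2317.2.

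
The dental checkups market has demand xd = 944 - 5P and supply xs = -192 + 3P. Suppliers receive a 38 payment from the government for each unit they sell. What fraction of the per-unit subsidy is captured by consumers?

Consumer share = 0.375

Pre-subsidy: 944 - 5P = -192 + 3P gives P* = 142, x* = 234.
With the subsidy, sellers receive Ps = Pb + 38 for each unit, where Pb is the price buyers pay.
Supply in terms of Pb becomes xs = -192 + 3(Pb + 38) = -78 + 3Pb. Setting this equal to demand: 944 - 5Pb = -78 + 3Pb, so Pb = 127.75.
Sellers receive Ps = 127.75 + 38 = 165.75; x' = 944 − 5·127.75 = 305.25.
Buyers' price falls by P* − Pb = 142 − 127.75 = 14.25; sellers' price rises by Ps − P* = 165.75 − 142 = 23.75.
So consumers capture 14.25/38 = 0.375 of each unit of subsidy.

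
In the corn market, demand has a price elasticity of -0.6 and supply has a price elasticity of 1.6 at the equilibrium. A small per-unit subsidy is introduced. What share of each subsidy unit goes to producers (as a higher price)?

Producer share = 3/11

For a small subsidy around the equilibrium, the benefit split depends on the relative slopes, which at a point are proportional to the elasticities.
Buyer share = εs/(εs + |εd|) = 1.6/(1.6 + 0.6) = 8/11; seller share = |εd|/(εs + |εd|) = 3/11.
So producers capture 3/11 of the subsidy.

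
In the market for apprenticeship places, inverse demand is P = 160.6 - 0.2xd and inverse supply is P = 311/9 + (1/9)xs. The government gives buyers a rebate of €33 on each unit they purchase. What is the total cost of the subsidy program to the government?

Government cost = 236181/14

Pre-subsidy: 160.6 - 0.2x = 311/9 + (1/9)x gives x* = 2836/7 and P* = 557/7.
With the rebate, buyers effectively pay Pb = Ps − 33, where Ps is the price sellers receive.
On the curves, Pb = 160.6 - 0.2x and Ps = 311/9 + (1/9)x; the wedge Ps − Pb = 33 gives 311/9 + (1/9)x − (160.6 - 0.2x) = 33, so x' = 7157/14.
Then Pb = 160.6 − 0.2·(7157/14) = 817/14 and Ps = 311/9 + (1/9)·(7157/14) = 1279/14.
Government outlay = subsidy × quantity = 33 × 7157/14 = 236181/14.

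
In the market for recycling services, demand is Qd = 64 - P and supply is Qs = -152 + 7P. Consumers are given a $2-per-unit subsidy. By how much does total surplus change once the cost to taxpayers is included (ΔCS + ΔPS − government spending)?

Pre-subsidy: 64 - P = -152 + 7P gives P* = 27, Q* = 37.
With the rebate, buyers effectively pay Pb = Ps − 2, where Ps is the price sellers receive.
Demand in terms of Ps becomes Qd = 64 − 1(Ps − 2) = 66 - Ps. Setting this equal to supply: 66 - Ps = -152 + 7Ps, so Ps = 27.25.
Buyers pay Pb = 27.25 − 2 = 25.25; Q' = -152 + 7·27.25 = 38.75.
ΔCS = ½(37 + 38.75)(27 − 25.25) = 66.28125; ΔPS = ½(37 + 38.75)(27.25 − 27) = 9.46875.
Government spending = 2 × 38.75 = 77.5.
Net change = 66.28125 + 9.46875 − 77.5 = -1.75. The loss equals the DWL triangle ½·2·1.75.

Net change in total surplus = -$1.75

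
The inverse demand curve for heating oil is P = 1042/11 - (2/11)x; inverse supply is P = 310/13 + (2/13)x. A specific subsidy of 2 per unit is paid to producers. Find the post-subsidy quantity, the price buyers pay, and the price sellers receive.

x' = 217.125; buyers pay 55.25; sellers receive 57.25

Pre-subsidy: 1042/11 - (2/11)x = 310/13 + (2/13)x gives x* = 1267/6 and P* = 169/3.
With the subsidy, sellers receive Ps = Pb + 2 for each unit, where Pb is the price buyers pay.
On the curves, Pb = 1042/11 - (2/11)x and Ps = 310/13 + (2/13)x; the wedge Ps − Pb = 2 gives 310/13 + (2/13)x − (1042/11 - (2/11)x) = 2, so x' = 217.125.
Then Pb = 1042/11 − (2/11)·217.125 = 55.25 and Ps = 310/13 + (2/13)·217.125 = 57.25.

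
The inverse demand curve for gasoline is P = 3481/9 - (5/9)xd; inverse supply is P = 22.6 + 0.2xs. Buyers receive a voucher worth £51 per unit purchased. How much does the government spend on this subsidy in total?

Government cost = £28024.5

Pre-subsidy: 3481/9 - (5/9)x = 22.6 + 0.2x gives x* = 482 and P* = 119.
With the rebate, buyers effectively pay Pb = Ps − 51, where Ps is the price sellers receive.
On the curves, Pb = 3481/9 - (5/9)x and Ps = 22.6 + 0.2x; the wedge Ps − Pb = 51 gives 22.6 + 0.2x − (3481/9 - (5/9)x) = 51, so x' = 549.5.
Then Pb = 3481/9 − (5/9)·549.5 = 81.5 and Ps = 22.6 + 0.2·549.5 = 132.5.
Government outlay = subsidy × quantity = 51 × 549.5 = 28024.5.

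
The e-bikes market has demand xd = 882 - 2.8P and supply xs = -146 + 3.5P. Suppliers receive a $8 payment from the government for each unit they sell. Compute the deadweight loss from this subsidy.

Pre-subsidy: 882 - 2.8P = -146 + 3.5P gives P* = 10280/63, x* = 3826/9.
With the subsidy, sellers receive Ps = Pb + 8 for each unit, where Pb is the price buyers pay.
Supply in terms of Pb becomes xs = -146 + 3.5(Pb + 8) = -118 + 3.5Pb. Setting this equal to demand: 882 - 2.8Pb = -118 + 3.5Pb, so Pb = 10000/63.
Sellers receive Ps = 10000/63 + 8 = 10504/63; x' = 882 − 2.8·(10000/63) = 3938/9.
The subsidy expands output by 3938/9 − 3826/9 = 112/9 past the efficient level; on those units the gap between marginal cost and willingness to pay runs from 0 up to 8.
DWL = ½ × 8 × 112/9 = 448/9.

Deadweight loss = 448/9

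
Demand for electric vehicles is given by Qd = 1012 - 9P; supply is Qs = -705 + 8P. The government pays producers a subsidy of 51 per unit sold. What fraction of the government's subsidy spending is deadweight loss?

DWL / government spending = 108/319

Pre-subsidy: 1012 - 9P = -705 + 8P gives P* = 101, Q* = 103.
With the subsidy, sellers receive Ps = Pb + 51 for each unit, where Pb is the price buyers pay.
Supply in terms of Pb becomes Qs = -705 + 8(Pb + 51) = -297 + 8Pb. Setting this equal to demand: 1012 - 9Pb = -297 + 8Pb, so Pb = 77.
Sellers receive Ps = 77 + 51 = 128; Q' = 1012 − 9·77 = 319.
ΔCS = ½(103 + 319)(101 − 77) = 5064; ΔPS = ½(103 + 319)(128 − 101) = 5697.
Government spending = 51 × 319 = 16269.
DWL = ½ × 51 × (319 − 103) = 5508; fraction = 5508 / 16269 = 108/319.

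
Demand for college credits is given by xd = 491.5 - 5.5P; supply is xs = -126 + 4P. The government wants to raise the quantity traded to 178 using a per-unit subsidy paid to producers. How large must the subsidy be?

Required subsidy s = 19 per unit

At x = 178, invert demand for the buyer price: Pb = (491.5 − 178)/5.5 = 57; invert supply for the seller price: Ps = (178 − (-126))/4 = 76.
The subsidy must fill the gap: s = Ps − Pb = 76 − 57 = 19.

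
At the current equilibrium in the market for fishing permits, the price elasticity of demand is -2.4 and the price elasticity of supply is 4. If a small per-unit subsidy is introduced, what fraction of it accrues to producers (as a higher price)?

For a small subsidy around the equilibrium, the benefit split depends on the relative slopes, which at a point are proportional to the elasticities.
Buyer share = εs/(εs + |εd|) = 4/(4 + 2.4) = 0.625; seller share = |εd|/(εs + |εd|) = 0.375.
So producers capture 0.375 of the subsidy.

Producer share = 0.375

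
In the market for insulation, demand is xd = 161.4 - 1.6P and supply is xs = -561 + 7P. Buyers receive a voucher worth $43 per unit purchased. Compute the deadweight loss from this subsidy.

Deadweight loss = $1204

Pre-subsidy: 161.4 - 1.6P = -561 + 7P gives P* = 84, x* = 27.
With the rebate, buyers effectively pay Pb = Ps − 43, where Ps is the price sellers receive.
Demand in terms of Ps becomes xd = 161.4 − 1.6(Ps − 43) = 230.2 - 1.6Ps. Setting this equal to supply: 230.2 - 1.6Ps = -561 + 7Ps, so Ps = 92.
Buyers pay Pb = 92 − 43 = 49; x' = -561 + 7·92 = 83.
The subsidy expands output by 83 − 27 = 56 past the efficient level; on those units the gap between marginal cost and willingness to pay runs from 0 up to 43.
DWL = ½ × 43 × 56 = 1204.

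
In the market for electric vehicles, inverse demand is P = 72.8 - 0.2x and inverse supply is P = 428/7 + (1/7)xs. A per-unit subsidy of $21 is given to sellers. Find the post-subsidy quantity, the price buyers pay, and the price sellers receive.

Pre-subsidy: 72.8 - 0.2x = 428/7 + (1/7)x gives x* = 34 and P* = 66.
With the subsidy, sellers receive Ps = Pb + 21 for each unit, where Pb is the price buyers pay.
On the curves, Pb = 72.8 - 0.2x and Ps = 428/7 + (1/7)x; the wedge Ps − Pb = 21 gives 428/7 + (1/7)x − (72.8 - 0.2x) = 21, so x' = 95.25.
Then Pb = 72.8 − 0.2·95.25 = 53.75 and Ps = 428/7 + (1/7)·95.25 = 74.75.

x' = 95.25; buyers pay $53.75; sellers receive $74.75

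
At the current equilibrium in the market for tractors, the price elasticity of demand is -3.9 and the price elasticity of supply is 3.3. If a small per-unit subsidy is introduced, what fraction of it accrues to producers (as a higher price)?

Producer share = 13/24

For a small subsidy around the equilibrium, the benefit split depends on the relative slopes, which at a point are proportional to the elasticities.
Buyer share = εs/(εs + |εd|) = 3.3/(3.3 + 3.9) = 11/24; seller share = |εd|/(εs + |εd|) = 13/24.
So producers capture 13/24 of the subsidy.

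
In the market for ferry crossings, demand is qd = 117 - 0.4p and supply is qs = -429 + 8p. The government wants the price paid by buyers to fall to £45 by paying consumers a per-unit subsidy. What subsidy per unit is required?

Required subsidy s = £21 per unit

At a buyer price of 45, quantity demanded is 117 − 0.4·45 = 99.
Sellers supply 99 only when they receive ps with -429 + 8·ps = 99, i.e. ps = 66.
s = ps − pb = 66 − 45 = 21.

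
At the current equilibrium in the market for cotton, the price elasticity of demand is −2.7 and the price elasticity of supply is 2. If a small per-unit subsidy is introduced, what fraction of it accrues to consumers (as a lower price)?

For a small subsidy around the equilibrium, the benefit split depends on the relative slopes, which at a point are proportional to the elasticities.
Buyer share = εs/(εs + |εd|) = 2/(2 + 2.7) = 20/47; seller share = |εd|/(εs + |εd|) = 27/47.

Consumer share = 20/47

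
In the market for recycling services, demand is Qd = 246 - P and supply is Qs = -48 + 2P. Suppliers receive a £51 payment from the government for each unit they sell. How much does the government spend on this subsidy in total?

Pre-subsidy: 246 - P = -48 + 2P gives P* = 98, Q* = 148.
With the subsidy, sellers receive Ps = Pb + 51 for each unit, where Pb is the price buyers pay.
Supply in terms of Pb becomes Qs = -48 + 2(Pb + 51) = 54 + 2Pb. Setting this equal to demand: 246 - Pb = 54 + 2Pb, so Pb = 64.
Sellers receive Ps = 64 + 51 = 115; Q' = 246 − 1·64 = 182.
Government outlay = subsidy × quantity = 51 × 182 = 9282.

Government cost = £9282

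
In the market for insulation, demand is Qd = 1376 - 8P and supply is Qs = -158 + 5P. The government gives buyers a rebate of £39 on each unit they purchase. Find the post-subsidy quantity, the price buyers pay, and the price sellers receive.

Pre-subsidy: 1376 - 8P = -158 + 5P gives P* = 118, Q* = 432.
With the rebate, buyers effectively pay Pb = Ps − 39, where Ps is the price sellers receive.
Demand in terms of Ps becomes Qd = 1376 − 8(Ps − 39) = 1688 - 8Ps. Setting this equal to supply: 1688 - 8Ps = -158 + 5Ps, so Ps = 142.
Buyers pay Pb = 142 − 39 = 103; Q' = -158 + 5·142 = 552.

Q' = 552; buyers pay £103; sellers receive £142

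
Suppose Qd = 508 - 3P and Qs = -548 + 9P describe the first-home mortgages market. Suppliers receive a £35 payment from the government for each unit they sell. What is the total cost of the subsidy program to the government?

Pre-subsidy: 508 - 3P = -548 + 9P gives P* = 88, Q* = 244.
With the subsidy, sellers receive Ps = Pb + 35 for each unit, where Pb is the price buyers pay.
Supply in terms of Pb becomes Qs = -548 + 9(Pb + 35) = -233 + 9Pb. Setting this equal to demand: 508 - 3Pb = -233 + 9Pb, so Pb = 61.75.
Sellers receive Ps = 61.75 + 35 = 96.75; Q' = 508 − 3·61.75 = 322.75.
Government outlay = subsidy × quantity = 35 × 322.75 = 11296.25.

Government cost = £11296.25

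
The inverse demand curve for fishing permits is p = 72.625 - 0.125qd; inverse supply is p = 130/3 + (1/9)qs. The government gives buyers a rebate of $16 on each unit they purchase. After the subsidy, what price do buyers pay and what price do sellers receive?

Pre-subsidy: 72.625 - 0.125q = 130/3 + (1/9)q gives q* = 2109/17 and p* = 971/17.
With the rebate, buyers effectively pay pb = ps − 16, where ps is the price sellers receive.
On the curves, pb = 72.625 - 0.125q and ps = 130/3 + (1/9)q; the wedge ps − pb = 16 gives 130/3 + (1/9)q − (72.625 - 0.125q) = 16, so q' = 3261/17.
Then pb = 72.625 − 0.125·(3261/17) = 827/17 and ps = 130/3 + (1/9)·(3261/17) = 1099/17.

Buyers pay 827/17; sellers receive 1099/17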